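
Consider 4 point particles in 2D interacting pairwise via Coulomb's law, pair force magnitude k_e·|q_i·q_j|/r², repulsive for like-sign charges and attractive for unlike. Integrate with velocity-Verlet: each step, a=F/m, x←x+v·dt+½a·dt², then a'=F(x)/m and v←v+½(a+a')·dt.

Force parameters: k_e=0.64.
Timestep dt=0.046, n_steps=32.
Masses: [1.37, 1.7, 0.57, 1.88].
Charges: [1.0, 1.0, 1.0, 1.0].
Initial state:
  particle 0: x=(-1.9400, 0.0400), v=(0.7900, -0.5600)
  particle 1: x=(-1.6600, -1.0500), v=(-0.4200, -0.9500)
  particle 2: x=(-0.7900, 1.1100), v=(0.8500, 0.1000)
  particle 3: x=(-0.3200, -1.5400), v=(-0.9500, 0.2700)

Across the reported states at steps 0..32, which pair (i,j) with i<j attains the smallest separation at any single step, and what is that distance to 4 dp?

step 0: x0=(-1.9400, 0.0400) x1=(-1.6600, -1.0500) x2=(-0.7900, 1.1100) x3=(-0.3200, -1.5400)
step 1: x0=(-1.9040, 0.0145) x1=(-1.6795, -1.0940) x2=(-0.7505, 1.1153) x3=(-0.3635, -1.5277)
step 2: x0=(-1.8685, -0.0103) x1=(-1.6992, -1.1386) x2=(-0.7102, 1.1219) x3=(-0.4065, -1.5158)
step 3: x0=(-1.8336, -0.0344) x1=(-1.7194, -1.1838) x2=(-0.6691, 1.1299) x3=(-0.4490, -1.5042)
step 4: x0=(-1.7992, -0.0579) x1=(-1.7400, -1.2296) x2=(-0.6273, 1.1392) x3=(-0.4909, -1.4929)
step 5: x0=(-1.7653, -0.0808) x1=(-1.7611, -1.2760) x2=(-0.5848, 1.1497) x3=(-0.5323, -1.4820)
step 6: x0=(-1.7317, -0.1030) x1=(-1.7827, -1.3230) x2=(-0.5416, 1.1615) x3=(-0.5731, -1.4714)
step 7: x0=(-1.6986, -0.1245) x1=(-1.8050, -1.3705) x2=(-0.4977, 1.1744) x3=(-0.6133, -1.4611)
step 8: x0=(-1.6658, -0.1454) x1=(-1.8279, -1.4186) x2=(-0.4531, 1.1885) x3=(-0.6528, -1.4512)
step 9: x0=(-1.6334, -0.1656) x1=(-1.8515, -1.4672) x2=(-0.4079, 1.2037) x3=(-0.6916, -1.4416)
step 10: x0=(-1.6014, -0.1852) x1=(-1.8758, -1.5164) x2=(-0.3620, 1.2200) x3=(-0.7298, -1.4323)
step 11: x0=(-1.5696, -0.2041) x1=(-1.9008, -1.5661) x2=(-0.3156, 1.2374) x3=(-0.7672, -1.4233)
step 12: x0=(-1.5382, -0.2223) x1=(-1.9265, -1.6163) x2=(-0.2685, 1.2558) x3=(-0.8039, -1.4146)
step 13: x0=(-1.5070, -0.2398) x1=(-1.9530, -1.6671) x2=(-0.2209, 1.2751) x3=(-0.8399, -1.4063)
step 14: x0=(-1.4762, -0.2567) x1=(-1.9803, -1.7184) x2=(-0.1727, 1.2954) x3=(-0.8752, -1.3982)
step 15: x0=(-1.4457, -0.2728) x1=(-2.0082, -1.7702) x2=(-0.1240, 1.3166) x3=(-0.9098, -1.3905)
step 16: x0=(-1.4155, -0.2881) x1=(-2.0368, -1.8226) x2=(-0.0747, 1.3387) x3=(-0.9437, -1.3831)
step 17: x0=(-1.3855, -0.3027) x1=(-2.0662, -1.8755) x2=(-0.0249, 1.3615) x3=(-0.9769, -1.3761)
step 18: x0=(-1.3558, -0.3164) x1=(-2.0961, -1.9290) x2=(0.0254, 1.3852) x3=(-1.0096, -1.3695)
step 19: x0=(-1.3264, -0.3292) x1=(-2.1267, -1.9829) x2=(0.0762, 1.4097) x3=(-1.0416, -1.3632)
step 20: x0=(-1.2971, -0.3410) x1=(-2.1578, -2.0374) x2=(0.1274, 1.4349) x3=(-1.0731, -1.3574)
step 21: x0=(-1.2681, -0.3519) x1=(-2.1895, -2.0924) x2=(0.1792, 1.4608) x3=(-1.1041, -1.3521)
step 22: x0=(-1.2392, -0.3618) x1=(-2.2217, -2.1478) x2=(0.2313, 1.4874) x3=(-1.1347, -1.3474)
step 23: x0=(-1.2105, -0.3705) x1=(-2.2543, -2.2037) x2=(0.2839, 1.5147) x3=(-1.1650, -1.3432)
step 24: x0=(-1.1818, -0.3782) x1=(-2.2874, -2.2601) x2=(0.3370, 1.5425) x3=(-1.1949, -1.3395)
step 25: x0=(-1.1530, -0.3848) x1=(-2.3209, -2.3168) x2=(0.3904, 1.5710) x3=(-1.2246, -1.3365)
step 26: x0=(-1.1242, -0.3902) x1=(-2.3548, -2.3740) x2=(0.4443, 1.6001) x3=(-1.2542, -1.3341)
step 27: x0=(-1.0952, -0.3945) x1=(-2.3890, -2.4316) x2=(0.4986, 1.6297) x3=(-1.2836, -1.3324)
step 28: x0=(-1.0660, -0.3978) x1=(-2.4235, -2.4895) x2=(0.5532, 1.6598) x3=(-1.3131, -1.3312)
step 29: x0=(-1.0366, -0.4000) x1=(-2.4583, -2.5478) x2=(0.6082, 1.6904) x3=(-1.3425, -1.3307)
step 30: x0=(-1.0068, -0.4012) x1=(-2.4935, -2.6064) x2=(0.6635, 1.7215) x3=(-1.3721, -1.3307)
step 31: x0=(-0.9767, -0.4014) x1=(-2.5288, -2.6654) x2=(0.7192, 1.7531) x3=(-1.4018, -1.3312)
step 32: x0=(-0.9461, -0.4008) x1=(-2.5645, -2.7247) x2=(0.7753, 1.7852) x3=(-1.4316, -1.3323)

pair (0,3), distance 0.9528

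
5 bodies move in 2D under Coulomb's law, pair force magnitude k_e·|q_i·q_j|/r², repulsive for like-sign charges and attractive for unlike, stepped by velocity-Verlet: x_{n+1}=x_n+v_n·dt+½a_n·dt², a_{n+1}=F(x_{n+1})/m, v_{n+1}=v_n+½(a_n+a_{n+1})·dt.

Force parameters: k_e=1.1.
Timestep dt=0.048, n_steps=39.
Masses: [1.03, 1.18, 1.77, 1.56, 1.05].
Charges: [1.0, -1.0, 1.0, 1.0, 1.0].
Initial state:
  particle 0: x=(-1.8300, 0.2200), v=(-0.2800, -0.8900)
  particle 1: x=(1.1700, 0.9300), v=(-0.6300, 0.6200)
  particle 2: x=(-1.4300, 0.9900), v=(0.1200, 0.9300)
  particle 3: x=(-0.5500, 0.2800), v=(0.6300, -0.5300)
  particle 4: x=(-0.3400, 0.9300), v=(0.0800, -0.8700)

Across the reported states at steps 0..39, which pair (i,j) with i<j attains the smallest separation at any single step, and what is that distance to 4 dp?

pair (1,4), distance 0.3079

step 0: x0=(-1.8300, 0.2200) x1=(1.1700, 0.9300) x2=(-1.4300, 0.9900) x3=(-0.5500, 0.2800) x4=(-0.3400, 0.9300)
step 1: x0=(-1.8452, 0.1756) x1=(1.1387, 0.9596) x2=(-1.4247, 1.0359) x3=(-0.5191, 0.2526) x4=(-0.3334, 0.8908)
step 2: x0=(-1.8636, 0.1285) x1=(1.1053, 0.9889) x2=(-1.4205, 1.0839) x3=(-0.4870, 0.2212) x4=(-0.3215, 0.8571)
step 3: x0=(-1.8846, 0.0789) x1=(1.0697, 1.0177) x2=(-1.4172, 1.1340) x3=(-0.4537, 0.1858) x4=(-0.3043, 0.8288)
step 4: x0=(-1.9081, 0.0273) x1=(1.0318, 1.0460) x2=(-1.4149, 1.1859) x3=(-0.4194, 0.1464) x4=(-0.2822, 0.8060)
step 5: x0=(-1.9338, -0.0261) x1=(0.9915, 1.0736) x2=(-1.4134, 1.2394) x3=(-0.3841, 0.1033) x4=(-0.2553, 0.7883)
step 6: x0=(-1.9614, -0.0810) x1=(0.9487, 1.1005) x2=(-1.4127, 1.2944) x3=(-0.3478, 0.0567) x4=(-0.2241, 0.7757)
step 7: x0=(-1.9906, -0.1372) x1=(0.9033, 1.1264) x2=(-1.4126, 1.3507) x3=(-0.3106, 0.0072) x4=(-0.1886, 0.7676)
step 8: x0=(-2.0214, -0.1945) x1=(0.8553, 1.1512) x2=(-1.4130, 1.4082) x3=(-0.2725, -0.0451) x4=(-0.1490, 0.7638)
step 9: x0=(-2.0536, -0.2529) x1=(0.8043, 1.1748) x2=(-1.4139, 1.4668) x3=(-0.2334, -0.0996) x4=(-0.1054, 0.7641)
step 10: x0=(-2.0870, -0.3121) x1=(0.7503, 1.1968) x2=(-1.4151, 1.5264) x3=(-0.1936, -0.1561) x4=(-0.0577, 0.7682)
step 11: x0=(-2.1215, -0.3721) x1=(0.6929, 1.2169) x2=(-1.4166, 1.5868) x3=(-0.1530, -0.2141) x4=(-0.0058, 0.7761)
step 12: x0=(-2.1570, -0.4328) x1=(0.6318, 1.2346) x2=(-1.4184, 1.6480) x3=(-0.1118, -0.2736) x4=(0.0507, 0.7880)
step 13: x0=(-2.1933, -0.4940) x1=(0.5666, 1.2493) x2=(-1.4203, 1.7099) x3=(-0.0700, -0.3341) x4=(0.1120, 0.8045)
step 14: x0=(-2.2305, -0.5558) x1=(0.4966, 1.2595) x2=(-1.4223, 1.7723) x3=(-0.0276, -0.3955) x4=(0.1789, 0.8268)
step 15: x0=(-2.2684, -0.6180) x1=(0.4213, 1.2631) x2=(-1.4243, 1.8353) x3=(0.0152, -0.4576) x4=(0.2519, 0.8571)
step 16: x0=(-2.3070, -0.6806) x1=(0.3409, 1.2558) x2=(-1.4264, 1.8988) x3=(0.0584, -0.5203) x4=(0.3307, 0.9001)
step 17: x0=(-2.3461, -0.7436) x1=(0.2591, 1.2310) x2=(-1.4284, 1.9626) x3=(0.1019, -0.5834) x4=(0.4110, 0.9631)
step 18: x0=(-2.3857, -0.8068) x1=(0.1877, 1.1860) x2=(-1.4303, 2.0267) x3=(0.1457, -0.6468) x4=(0.4796, 1.0491)
step 19: x0=(-2.4259, -0.8703) x1=(0.1343, 1.1317) x2=(-1.4321, 2.0910) x3=(0.1897, -0.7103) x4=(0.5280, 1.1456)
step 20: x0=(-2.4664, -0.9341) x1=(0.0940, 1.0775) x2=(-1.4339, 2.1555) x3=(0.2340, -0.7740) x4=(0.5615, 1.2422)
step 21: x0=(-2.5073, -0.9980) x1=(0.0613, 1.0259) x2=(-1.4356, 2.2201) x3=(0.2784, -0.8377) x4=(0.5865, 1.3359)
step 22: x0=(-2.5485, -1.0621) x1=(0.0331, 0.9767) x2=(-1.4373, 2.2848) x3=(0.3230, -0.9013) x4=(0.6066, 1.4267)
step 23: x0=(-2.5900, -1.1264) x1=(0.0076, 0.9298) x2=(-1.4391, 2.3496) x3=(0.3678, -0.9649) x4=(0.6237, 1.5150)
step 24: x0=(-2.6318, -1.1908) x1=(-0.0162, 0.8845) x2=(-1.4408, 2.4144) x3=(0.4127, -1.0285) x4=(0.6390, 1.6014)
step 25: x0=(-2.6739, -1.2553) x1=(-0.0388, 0.8407) x2=(-1.4426, 2.4793) x3=(0.4577, -1.0919) x4=(0.6531, 1.6861)
step 26: x0=(-2.7161, -1.3200) x1=(-0.0606, 0.7979) x2=(-1.4445, 2.5442) x3=(0.5028, -1.1552) x4=(0.6665, 1.7694)
step 27: x0=(-2.7586, -1.3847) x1=(-0.0818, 0.7561) x2=(-1.4465, 2.6092) x3=(0.5480, -1.2184) x4=(0.6795, 1.8517)
step 28: x0=(-2.8013, -1.4496) x1=(-0.1025, 0.7149) x2=(-1.4486, 2.6741) x3=(0.5933, -1.2815) x4=(0.6923, 1.9330)
step 29: x0=(-2.8441, -1.5145) x1=(-0.1228, 0.6744) x2=(-1.4508, 2.7391) x3=(0.6386, -1.3445) x4=(0.7049, 2.0134)
step 30: x0=(-2.8871, -1.5795) x1=(-0.1429, 0.6344) x2=(-1.4532, 2.8041) x3=(0.6839, -1.4073) x4=(0.7176, 2.0932)
step 31: x0=(-2.9302, -1.6445) x1=(-0.1628, 0.5947) x2=(-1.4557, 2.8691) x3=(0.7293, -1.4700) x4=(0.7303, 2.1724)
step 32: x0=(-2.9734, -1.7096) x1=(-0.1824, 0.5554) x2=(-1.4584, 2.9341) x3=(0.7747, -1.5327) x4=(0.7432, 2.2511)
step 33: x0=(-3.0168, -1.7747) x1=(-0.2018, 0.5164) x2=(-1.4613, 2.9991) x3=(0.8202, -1.5952) x4=(0.7562, 2.3293)
step 34: x0=(-3.0603, -1.8399) x1=(-0.2211, 0.4777) x2=(-1.4643, 3.0642) x3=(0.8656, -1.6576) x4=(0.7694, 2.4070)
step 35: x0=(-3.1038, -1.9051) x1=(-0.2403, 0.4392) x2=(-1.4676, 3.1293) x3=(0.9110, -1.7198) x4=(0.7829, 2.4844)
step 36: x0=(-3.1475, -1.9704) x1=(-0.2593, 0.4008) x2=(-1.4710, 3.1944) x3=(0.9565, -1.7820) x4=(0.7967, 2.5614)
step 37: x0=(-3.1912, -2.0357) x1=(-0.2782, 0.3626) x2=(-1.4746, 3.2595) x3=(1.0019, -1.8441) x4=(0.8107, 2.6381)
step 38: x0=(-3.2350, -2.1010) x1=(-0.2970, 0.3245) x2=(-1.4784, 3.3246) x3=(1.0474, -1.9061) x4=(0.8250, 2.7146)
step 39: x0=(-3.2789, -2.1663) x1=(-0.3157, 0.2865) x2=(-1.4824, 3.3897) x3=(1.0928, -1.9680) x4=(0.8397, 2.7907)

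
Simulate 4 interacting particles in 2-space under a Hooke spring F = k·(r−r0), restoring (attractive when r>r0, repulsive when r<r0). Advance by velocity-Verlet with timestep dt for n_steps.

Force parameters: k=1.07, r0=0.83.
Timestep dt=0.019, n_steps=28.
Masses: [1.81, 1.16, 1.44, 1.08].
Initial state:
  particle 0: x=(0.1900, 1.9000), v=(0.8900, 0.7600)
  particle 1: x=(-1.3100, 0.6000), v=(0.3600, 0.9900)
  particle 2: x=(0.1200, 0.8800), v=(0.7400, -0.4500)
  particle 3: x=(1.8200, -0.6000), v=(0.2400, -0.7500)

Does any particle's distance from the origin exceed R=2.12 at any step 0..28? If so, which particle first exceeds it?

yes, particle 0

step 0: x0=(0.1900, 1.9000) x1=(-1.3100, 0.6000) x2=(0.1200, 0.8800) x3=(1.8200, -0.6000)
step 1: x0=(0.2069, 1.9141) x1=(-1.3025, 0.6188) x2=(0.1341, 0.8713) x3=(1.8237, -0.6136)
step 2: x0=(0.2239, 1.9277) x1=(-1.2938, 0.6376) x2=(0.1484, 0.8624) x3=(1.8258, -0.6259)
step 3: x0=(0.2410, 1.9406) x1=(-1.2837, 0.6563) x2=(0.1627, 0.8533) x3=(1.8263, -0.6368)
step 4: x0=(0.2581, 1.9530) x1=(-1.2724, 0.6750) x2=(0.1772, 0.8440) x3=(1.8251, -0.6464)
step 5: x0=(0.2753, 1.9647) x1=(-1.2598, 0.6937) x2=(0.1918, 0.8345) x3=(1.8224, -0.6546)
step 6: x0=(0.2925, 1.9757) x1=(-1.2459, 0.7123) x2=(0.2065, 0.8248) x3=(1.8180, -0.6615)
step 7: x0=(0.3097, 1.9862) x1=(-1.2307, 0.7308) x2=(0.2214, 0.8150) x3=(1.8120, -0.6669)
step 8: x0=(0.3270, 1.9960) x1=(-1.2143, 0.7491) x2=(0.2363, 0.8050) x3=(1.8045, -0.6710)
step 9: x0=(0.3443, 2.0051) x1=(-1.1966, 0.7674) x2=(0.2513, 0.7948) x3=(1.7955, -0.6737)
step 10: x0=(0.3616, 2.0136) x1=(-1.1776, 0.7856) x2=(0.2664, 0.7845) x3=(1.7849, -0.6749)
step 11: x0=(0.3790, 2.0215) x1=(-1.1574, 0.8037) x2=(0.2816, 0.7740) x3=(1.7728, -0.6748)
step 12: x0=(0.3964, 2.0287) x1=(-1.1360, 0.8216) x2=(0.2969, 0.7635) x3=(1.7593, -0.6732)
step 13: x0=(0.4137, 2.0352) x1=(-1.1134, 0.8393) x2=(0.3123, 0.7528) x3=(1.7443, -0.6703)
step 14: x0=(0.4312, 2.0411) x1=(-1.0896, 0.8569) x2=(0.3277, 0.7420) x3=(1.7280, -0.6659)
step 15: x0=(0.4486, 2.0463) x1=(-1.0646, 0.8744) x2=(0.3433, 0.7312) x3=(1.7102, -0.6601)
step 16: x0=(0.4660, 2.0508) x1=(-1.0384, 0.8916) x2=(0.3589, 0.7203) x3=(1.6911, -0.6530)
step 17: x0=(0.4834, 2.0547) x1=(-1.0111, 0.9087) x2=(0.3745, 0.7093) x3=(1.6708, -0.6445)
step 18: x0=(0.5008, 2.0579) x1=(-0.9827, 0.9256) x2=(0.3902, 0.6983) x3=(1.6491, -0.6346)
step 19: x0=(0.5182, 2.0605) x1=(-0.9531, 0.9423) x2=(0.4059, 0.6873) x3=(1.6262, -0.6233)
step 20: x0=(0.5356, 2.0624) x1=(-0.9225, 0.9587) x2=(0.4217, 0.6762) x3=(1.6022, -0.6107)
step 21: x0=(0.5530, 2.0637) x1=(-0.8909, 0.9750) x2=(0.4376, 0.6652) x3=(1.5770, -0.5968)
step 22: x0=(0.5703, 2.0643) x1=(-0.8582, 0.9910) x2=(0.4534, 0.6541) x3=(1.5506, -0.5815)
step 23: x0=(0.5877, 2.0642) x1=(-0.8246, 1.0069) x2=(0.4693, 0.6431) x3=(1.5233, -0.5650)
step 24: x0=(0.6050, 2.0635) x1=(-0.7899, 1.0224) x2=(0.4852, 0.6322) x3=(1.4949, -0.5472)
step 25: x0=(0.6222, 2.0622) x1=(-0.7544, 1.0378) x2=(0.5011, 0.6212) x3=(1.4656, -0.5282)
step 26: x0=(0.6394, 2.0602) x1=(-0.7179, 1.0529) x2=(0.5170, 0.6104) x3=(1.4353, -0.5080)
step 27: x0=(0.6566, 2.0577) x1=(-0.6805, 1.0678) x2=(0.5329, 0.5996) x3=(1.4042, -0.4865)
step 28: x0=(0.6738, 2.0545) x1=(-0.6424, 1.0824) x2=(0.5488, 0.5890) x3=(1.3723, -0.4639)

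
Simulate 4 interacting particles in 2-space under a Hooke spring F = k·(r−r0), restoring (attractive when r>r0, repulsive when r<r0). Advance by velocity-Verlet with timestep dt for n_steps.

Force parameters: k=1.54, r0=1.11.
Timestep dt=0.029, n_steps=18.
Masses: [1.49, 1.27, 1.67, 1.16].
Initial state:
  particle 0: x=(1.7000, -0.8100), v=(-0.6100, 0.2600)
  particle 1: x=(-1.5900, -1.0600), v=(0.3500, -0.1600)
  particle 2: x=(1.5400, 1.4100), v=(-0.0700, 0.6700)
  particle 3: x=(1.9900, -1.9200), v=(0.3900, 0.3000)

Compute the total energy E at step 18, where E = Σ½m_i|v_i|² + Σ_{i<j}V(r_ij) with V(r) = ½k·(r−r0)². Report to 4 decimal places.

step 0: x0=(1.7000, -0.8100) x1=(-1.5900, -1.0600) x2=(1.5400, 1.4100) x3=(1.9900, -1.9200)
step 1: x0=(1.6813, -0.8021) x1=(-1.5763, -1.0640) x2=(1.5372, 1.4274) x3=(1.9997, -1.9097)
step 2: x0=(1.6607, -0.7933) x1=(-1.5556, -1.0665) x2=(1.5330, 1.4409) x3=(2.0063, -1.8962)
step 3: x0=(1.6383, -0.7838) x1=(-1.5279, -1.0676) x2=(1.5274, 1.4503) x3=(2.0098, -1.8795)
step 4: x0=(1.6140, -0.7735) x1=(-1.4934, -1.0673) x2=(1.5204, 1.4557) x3=(2.0101, -1.8596)
step 5: x0=(1.5879, -0.7625) x1=(-1.4522, -1.0654) x2=(1.5119, 1.4572) x3=(2.0074, -1.8366)
step 6: x0=(1.5601, -0.7507) x1=(-1.4044, -1.0621) x2=(1.5021, 1.4546) x3=(2.0016, -1.8105)
step 7: x0=(1.5307, -0.7381) x1=(-1.3502, -1.0573) x2=(1.4910, 1.4482) x3=(1.9928, -1.7814)
step 8: x0=(1.4998, -0.7248) x1=(-1.2899, -1.0509) x2=(1.4786, 1.4379) x3=(1.9811, -1.7493)
step 9: x0=(1.4674, -0.7107) x1=(-1.2236, -1.0431) x2=(1.4650, 1.4238) x3=(1.9666, -1.7144)
step 10: x0=(1.4336, -0.6960) x1=(-1.1517, -1.0337) x2=(1.4501, 1.4060) x3=(1.9494, -1.6766)
step 11: x0=(1.3985, -0.6805) x1=(-1.0743, -1.0229) x2=(1.4342, 1.3845) x3=(1.9296, -1.6362)
step 12: x0=(1.3622, -0.6644) x1=(-0.9919, -1.0106) x2=(1.4171, 1.3596) x3=(1.9073, -1.5932)
step 13: x0=(1.3249, -0.6476) x1=(-0.9047, -0.9968) x2=(1.3990, 1.3313) x3=(1.8827, -1.5478)
step 14: x0=(1.2866, -0.6302) x1=(-0.8130, -0.9817) x2=(1.3799, 1.2997) x3=(1.8558, -1.5000)
step 15: x0=(1.2474, -0.6121) x1=(-0.7173, -0.9652) x2=(1.3599, 1.2650) x3=(1.8269, -1.4501)
step 16: x0=(1.2074, -0.5935) x1=(-0.6179, -0.9473) x2=(1.3390, 1.2274) x3=(1.7961, -1.3981)
step 17: x0=(1.1668, -0.5743) x1=(-0.5151, -0.9282) x2=(1.3174, 1.1870) x3=(1.7637, -1.3442)
step 18: x0=(1.1256, -0.5545) x1=(-0.4093, -0.9079) x2=(1.2951, 1.1439) x3=(1.7297, -1.2887)
step 0 velocities: v0=(-0.6100, 0.2600) v1=(0.3500, -0.1600) v2=(-0.0700, 0.6700) v3=(0.3900, 0.3000)
step 0: KE=0.9410, PE=20.0174, E=20.9583
step 18 velocities: v0=(-1.4267, 0.6909) v1=(3.6899, 0.7203) v2=(-0.7805, -1.5258) v3=(-1.1948, 1.9439)
step 18: KE=16.3196, PE=4.6241, E=20.9437

20.9437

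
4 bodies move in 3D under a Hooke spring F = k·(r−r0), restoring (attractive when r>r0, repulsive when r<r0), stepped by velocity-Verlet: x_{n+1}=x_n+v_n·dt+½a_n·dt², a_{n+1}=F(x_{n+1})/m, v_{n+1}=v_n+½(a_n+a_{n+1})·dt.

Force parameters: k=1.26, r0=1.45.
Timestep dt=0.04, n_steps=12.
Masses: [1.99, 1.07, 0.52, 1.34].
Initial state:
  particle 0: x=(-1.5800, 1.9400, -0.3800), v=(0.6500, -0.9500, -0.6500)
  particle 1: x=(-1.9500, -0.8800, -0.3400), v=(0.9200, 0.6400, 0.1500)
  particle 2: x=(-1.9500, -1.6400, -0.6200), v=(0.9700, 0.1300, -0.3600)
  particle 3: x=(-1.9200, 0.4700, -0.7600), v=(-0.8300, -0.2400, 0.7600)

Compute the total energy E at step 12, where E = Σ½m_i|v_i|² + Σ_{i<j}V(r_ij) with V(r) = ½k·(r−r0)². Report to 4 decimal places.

8.2894

step 0: x0=(-1.5800, 1.9400, -0.3800) x1=(-1.9500, -0.8800, -0.3400) x2=(-1.9500, -1.6400, -0.6200) x3=(-1.9200, 0.4700, -0.7600)
step 1: x0=(-1.5542, 1.9002, -0.4061) x1=(-1.9130, -0.8526, -0.3338) x2=(-1.9108, -1.6305, -0.6346) x3=(-1.9532, 0.4600, -0.7296)
step 2: x0=(-1.5288, 1.8568, -0.4323) x1=(-1.8757, -0.8217, -0.3272) x2=(-1.8707, -1.6127, -0.6497) x3=(-1.9863, 0.4493, -0.6991)
step 3: x0=(-1.5038, 1.8101, -0.4586) x1=(-1.8381, -0.7877, -0.3202) x2=(-1.8301, -1.5867, -0.6652) x3=(-2.0194, 0.4378, -0.6686)
step 4: x0=(-1.4792, 1.7602, -0.4849) x1=(-1.8002, -0.7508, -0.3128) x2=(-1.7888, -1.5530, -0.6812) x3=(-2.0524, 0.4258, -0.6382)
step 5: x0=(-1.4549, 1.7073, -0.5113) x1=(-1.7620, -0.7112, -0.3050) x2=(-1.7472, -1.5119, -0.6976) x3=(-2.0854, 0.4133, -0.6079)
step 6: x0=(-1.4309, 1.6516, -0.5377) x1=(-1.7234, -0.6693, -0.2968) x2=(-1.7052, -1.4640, -0.7145) x3=(-2.1183, 0.4004, -0.5777)
step 7: x0=(-1.4071, 1.5933, -0.5641) x1=(-1.6844, -0.6252, -0.2882) x2=(-1.6630, -1.4096, -0.7318) x3=(-2.1513, 0.3871, -0.5477)
step 8: x0=(-1.3835, 1.5326, -0.5905) x1=(-1.6451, -0.5793, -0.2790) x2=(-1.6207, -1.3496, -0.7497) x3=(-2.1843, 0.3736, -0.5178)
step 9: x0=(-1.3601, 1.4699, -0.6169) x1=(-1.6053, -0.5317, -0.2695) x2=(-1.5783, -1.2843, -0.7682) x3=(-2.2173, 0.3599, -0.4881)
step 10: x0=(-1.3369, 1.4052, -0.6432) x1=(-1.5650, -0.4827, -0.2594) x2=(-1.5359, -1.2146, -0.7874) x3=(-2.2506, 0.3461, -0.4586)
step 11: x0=(-1.3138, 1.3390, -0.6695) x1=(-1.5243, -0.4325, -0.2487) x2=(-1.4936, -1.1410, -0.8074) x3=(-2.2840, 0.3323, -0.4293)
step 12: x0=(-1.2908, 1.2713, -0.6958) x1=(-1.4830, -0.3812, -0.2375) x2=(-1.4514, -1.0641, -0.8283) x3=(-2.3176, 0.3185, -0.4001)
step 0 velocities: v0=(0.6500, -0.9500, -0.6500) v1=(0.9200, 0.6400, 0.1500) v2=(0.9700, 0.1300, -0.3600) v3=(-0.8300, -0.2400, 0.7600)
step 0: KE=3.5926, PE=4.7008, E=8.2935
step 12 velocities: v0=(0.5742, -1.7067, -0.6572) v1=(1.0379, 1.2925, 0.2883) v2=(1.0537, 1.9538, -0.5330) v3=(-0.8440, -0.3451, 0.7273)
step 12: KE=7.4370, PE=0.8525, E=8.2894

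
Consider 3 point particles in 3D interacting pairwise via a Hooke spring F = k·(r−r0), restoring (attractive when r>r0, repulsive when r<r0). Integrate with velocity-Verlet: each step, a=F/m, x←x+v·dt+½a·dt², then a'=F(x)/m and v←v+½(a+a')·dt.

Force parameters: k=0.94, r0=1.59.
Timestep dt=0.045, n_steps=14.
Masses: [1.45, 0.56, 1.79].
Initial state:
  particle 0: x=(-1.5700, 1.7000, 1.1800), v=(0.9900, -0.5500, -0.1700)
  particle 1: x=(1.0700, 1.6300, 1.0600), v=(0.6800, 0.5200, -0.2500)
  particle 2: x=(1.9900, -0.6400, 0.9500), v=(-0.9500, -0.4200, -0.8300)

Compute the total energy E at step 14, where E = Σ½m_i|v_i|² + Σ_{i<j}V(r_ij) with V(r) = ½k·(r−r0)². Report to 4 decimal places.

step 0: x0=(-1.5700, 1.7000, 1.1800) x1=(1.0700, 1.6300, 1.0600) x2=(1.9900, -0.6400, 0.9500)
step 1: x0=(-1.5233, 1.6743, 1.1722) x1=(1.0994, 1.6521, 1.0488) x2=(1.9459, -0.6577, 0.9127)
step 2: x0=(-1.4724, 1.6466, 1.1642) x1=(1.1262, 1.6714, 1.0375) x2=(1.8992, -0.6730, 0.8757)
step 3: x0=(-1.4175, 1.6171, 1.1558) x1=(1.1506, 1.6879, 1.0263) x2=(1.8500, -0.6859, 0.8389)
step 4: x0=(-1.3587, 1.5858, 1.1472) x1=(1.1725, 1.7014, 1.0149) x2=(1.7984, -0.6964, 0.8024)
step 5: x0=(-1.2962, 1.5528, 1.1382) x1=(1.1919, 1.7117, 1.0035) x2=(1.7446, -0.7045, 0.7662)
step 6: x0=(-1.2302, 1.5182, 1.1288) x1=(1.2090, 1.7189, 0.9920) x2=(1.6887, -0.7103, 0.7303)
step 7: x0=(-1.1608, 1.4820, 1.1191) x1=(1.2237, 1.7229, 0.9803) x2=(1.6308, -0.7138, 0.6948)
step 8: x0=(-1.0884, 1.4442, 1.1090) x1=(1.2362, 1.7237, 0.9684) x2=(1.5712, -0.7151, 0.6596)
step 9: x0=(-1.0131, 1.4051, 1.0986) x1=(1.2466, 1.7211, 0.9563) x2=(1.5099, -0.7143, 0.6248)
step 10: x0=(-0.9352, 1.3646, 1.0877) x1=(1.2549, 1.7153, 0.9439) x2=(1.4471, -0.7113, 0.5904)
step 11: x0=(-0.8549, 1.3229, 1.0765) x1=(1.2613, 1.7062, 0.9313) x2=(1.3829, -0.7063, 0.5564)
step 12: x0=(-0.7725, 1.2801, 1.0649) x1=(1.2660, 1.6939, 0.9183) x2=(1.3176, -0.6994, 0.5228)
step 13: x0=(-0.6881, 1.2362, 1.0530) x1=(1.2692, 1.6784, 0.9050) x2=(1.2512, -0.6906, 0.4895)
step 14: x0=(-0.6022, 1.1913, 1.0406) x1=(1.2709, 1.6600, 0.8913) x2=(1.1839, -0.6801, 0.4567)
step 0 velocities: v0=(0.9900, -0.5500, -0.1700) v1=(0.6800, 0.5200, -0.2500) v2=(-0.9500, -0.4200, -0.8300)
step 0: KE=2.7557, PE=4.2375, E=6.9932
step 14 velocities: v0=(1.9258, -1.0070, -0.2778) v1=(0.0241, -0.4433, -0.3086) v2=(-1.5029, 0.2515, -0.7244)
step 14: KE=6.1096, PE=0.8811, E=6.9907

6.9907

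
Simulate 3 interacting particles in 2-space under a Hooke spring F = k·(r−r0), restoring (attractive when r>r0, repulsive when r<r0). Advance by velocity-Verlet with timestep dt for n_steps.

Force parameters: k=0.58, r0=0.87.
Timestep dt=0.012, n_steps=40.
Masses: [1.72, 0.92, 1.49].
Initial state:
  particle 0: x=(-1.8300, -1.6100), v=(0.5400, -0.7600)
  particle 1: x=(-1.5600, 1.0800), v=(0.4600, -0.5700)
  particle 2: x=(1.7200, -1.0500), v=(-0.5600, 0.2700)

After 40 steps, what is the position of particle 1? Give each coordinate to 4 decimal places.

(-1.1839, 0.5683)

step 0: x0=(-1.8300, -1.6100) x1=(-1.5600, 1.0800) x2=(1.7200, -1.0500)
step 1: x0=(-1.8235, -1.6191) x1=(-1.5544, 1.0730) x2=(1.7131, -1.0467)
step 2: x0=(-1.8168, -1.6280) x1=(-1.5485, 1.0657) x2=(1.7060, -1.0434)
step 3: x0=(-1.8099, -1.6369) x1=(-1.5425, 1.0581) x2=(1.6985, -1.0400)
step 4: x0=(-1.8030, -1.6456) x1=(-1.5362, 1.0501) x2=(1.6908, -1.0365)
step 5: x0=(-1.7959, -1.6542) x1=(-1.5297, 1.0419) x2=(1.6828, -1.0330)
step 6: x0=(-1.7886, -1.6627) x1=(-1.5231, 1.0333) x2=(1.6744, -1.0294)
step 7: x0=(-1.7813, -1.6711) x1=(-1.5162, 1.0244) x2=(1.6658, -1.0257)
step 8: x0=(-1.7738, -1.6794) x1=(-1.5091, 1.0152) x2=(1.6570, -1.0220)
step 9: x0=(-1.7661, -1.6876) x1=(-1.5018, 1.0057) x2=(1.6478, -1.0182)
step 10: x0=(-1.7583, -1.6957) x1=(-1.4943, 0.9959) x2=(1.6384, -1.0143)
step 11: x0=(-1.7504, -1.7036) x1=(-1.4865, 0.9858) x2=(1.6286, -1.0104)
step 12: x0=(-1.7424, -1.7114) x1=(-1.4786, 0.9754) x2=(1.6187, -1.0065)
step 13: x0=(-1.7342, -1.7192) x1=(-1.4705, 0.9647) x2=(1.6084, -1.0024)
step 14: x0=(-1.7259, -1.7268) x1=(-1.4622, 0.9537) x2=(1.5979, -0.9984)
step 15: x0=(-1.7175, -1.7343) x1=(-1.4537, 0.9424) x2=(1.5870, -0.9943)
step 16: x0=(-1.7089, -1.7416) x1=(-1.4450, 0.9308) x2=(1.5760, -0.9901)
step 17: x0=(-1.7003, -1.7489) x1=(-1.4362, 0.9189) x2=(1.5646, -0.9859)
step 18: x0=(-1.6915, -1.7560) x1=(-1.4271, 0.9067) x2=(1.5530, -0.9816)
step 19: x0=(-1.6825, -1.7631) x1=(-1.4178, 0.8942) x2=(1.5412, -0.9773)
step 20: x0=(-1.6735, -1.7700) x1=(-1.4084, 0.8814) x2=(1.5291, -0.9729)
step 21: x0=(-1.6643, -1.7768) x1=(-1.3988, 0.8683) x2=(1.5167, -0.9685)
step 22: x0=(-1.6550, -1.7835) x1=(-1.3889, 0.8550) x2=(1.5041, -0.9640)
step 23: x0=(-1.6456, -1.7901) x1=(-1.3790, 0.8413) x2=(1.4912, -0.9595)
step 24: x0=(-1.6360, -1.7965) x1=(-1.3688, 0.8274) x2=(1.4781, -0.9550)
step 25: x0=(-1.6264, -1.8029) x1=(-1.3584, 0.8132) x2=(1.4647, -0.9504)
step 26: x0=(-1.6166, -1.8091) x1=(-1.3479, 0.7987) x2=(1.4511, -0.9458)
step 27: x0=(-1.6067, -1.8152) x1=(-1.3372, 0.7839) x2=(1.4372, -0.9411)
step 28: x0=(-1.5967, -1.8212) x1=(-1.3264, 0.7689) x2=(1.4231, -0.9364)
step 29: x0=(-1.5865, -1.8271) x1=(-1.3154, 0.7536) x2=(1.4088, -0.9317)
step 30: x0=(-1.5763, -1.8328) x1=(-1.3042, 0.7381) x2=(1.3942, -0.9270)
step 31: x0=(-1.5659, -1.8385) x1=(-1.2928, 0.7222) x2=(1.3794, -0.9222)
step 32: x0=(-1.5555, -1.8440) x1=(-1.2813, 0.7061) x2=(1.3644, -0.9174)
step 33: x0=(-1.5449, -1.8494) x1=(-1.2697, 0.6898) x2=(1.3492, -0.9125)
step 34: x0=(-1.5342, -1.8548) x1=(-1.2578, 0.6732) x2=(1.3337, -0.9076)
step 35: x0=(-1.5234, -1.8600) x1=(-1.2459, 0.6563) x2=(1.3180, -0.9027)
step 36: x0=(-1.5125, -1.8650) x1=(-1.2338, 0.6392) x2=(1.3021, -0.8978)
step 37: x0=(-1.5015, -1.8700) x1=(-1.2215, 0.6218) x2=(1.2860, -0.8929)
step 38: x0=(-1.4904, -1.8749) x1=(-1.2091, 0.6042) x2=(1.2697, -0.8879)
step 39: x0=(-1.4792, -1.8796) x1=(-1.1966, 0.5864) x2=(1.2532, -0.8829)
step 40: x0=(-1.4679, -1.8842) x1=(-1.1839, 0.5683) x2=(1.2365, -0.8779)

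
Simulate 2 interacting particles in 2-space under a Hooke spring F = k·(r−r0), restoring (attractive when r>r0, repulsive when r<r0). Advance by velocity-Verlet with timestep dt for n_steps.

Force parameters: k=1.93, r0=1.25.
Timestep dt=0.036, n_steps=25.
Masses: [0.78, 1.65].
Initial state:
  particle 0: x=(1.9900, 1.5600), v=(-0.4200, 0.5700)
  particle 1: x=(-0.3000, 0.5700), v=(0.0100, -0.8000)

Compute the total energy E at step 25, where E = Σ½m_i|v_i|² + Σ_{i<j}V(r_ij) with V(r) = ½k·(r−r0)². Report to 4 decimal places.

2.2180

step 0: x0=(1.9900, 1.5600) x1=(-0.3000, 0.5700)
step 1: x0=(1.9730, 1.5797) x1=(-0.2988, 0.5416)
step 2: x0=(1.9525, 1.5978) x1=(-0.2958, 0.5139)
step 3: x0=(1.9283, 1.6141) x1=(-0.2912, 0.4871)
step 4: x0=(1.9005, 1.6287) x1=(-0.2849, 0.4611)
step 5: x0=(1.8693, 1.6413) x1=(-0.2769, 0.4361)
step 6: x0=(1.8347, 1.6521) x1=(-0.2673, 0.4119)
step 7: x0=(1.7969, 1.6609) x1=(-0.2562, 0.3886)
step 8: x0=(1.7558, 1.6678) x1=(-0.2436, 0.3662)
step 9: x0=(1.7117, 1.6727) x1=(-0.2295, 0.3448)
step 10: x0=(1.6647, 1.6756) x1=(-0.2141, 0.3244)
step 11: x0=(1.6149, 1.6765) x1=(-0.1973, 0.3049)
step 12: x0=(1.5624, 1.6754) x1=(-0.1793, 0.2863)
step 13: x0=(1.5076, 1.6723) x1=(-0.1602, 0.2686)
step 14: x0=(1.4504, 1.6674) x1=(-0.1400, 0.2519)
step 15: x0=(1.3912, 1.6605) x1=(-0.1187, 0.2360)
step 16: x0=(1.3300, 1.6519) x1=(-0.0966, 0.2210)
step 17: x0=(1.2671, 1.6415) x1=(-0.0736, 0.2068)
step 18: x0=(1.2026, 1.6294) x1=(-0.0500, 0.1934)
step 19: x0=(1.1367, 1.6157) x1=(-0.0256, 0.1808)
step 20: x0=(1.0697, 1.6006) x1=(-0.0007, 0.1688)
step 21: x0=(1.0016, 1.5840) x1=(0.0247, 0.1575)
step 22: x0=(0.9326, 1.5662) x1=(0.0505, 0.1469)
step 23: x0=(0.8629, 1.5473) x1=(0.0767, 0.1367)
step 24: x0=(0.7927, 1.5273) x1=(0.1031, 0.1271)
step 25: x0=(0.7220, 1.5065) x1=(0.1297, 0.1178)
step 0 velocities: v0=(-0.4200, 0.5700) v1=(0.0100, -0.8000)
step 0: KE=0.7236, PE=1.4954, E=2.2190
step 25 velocities: v0=(-1.9682, -0.5901) v1=(0.7419, -0.2516)
step 25: KE=2.1530, PE=0.0651, E=2.2180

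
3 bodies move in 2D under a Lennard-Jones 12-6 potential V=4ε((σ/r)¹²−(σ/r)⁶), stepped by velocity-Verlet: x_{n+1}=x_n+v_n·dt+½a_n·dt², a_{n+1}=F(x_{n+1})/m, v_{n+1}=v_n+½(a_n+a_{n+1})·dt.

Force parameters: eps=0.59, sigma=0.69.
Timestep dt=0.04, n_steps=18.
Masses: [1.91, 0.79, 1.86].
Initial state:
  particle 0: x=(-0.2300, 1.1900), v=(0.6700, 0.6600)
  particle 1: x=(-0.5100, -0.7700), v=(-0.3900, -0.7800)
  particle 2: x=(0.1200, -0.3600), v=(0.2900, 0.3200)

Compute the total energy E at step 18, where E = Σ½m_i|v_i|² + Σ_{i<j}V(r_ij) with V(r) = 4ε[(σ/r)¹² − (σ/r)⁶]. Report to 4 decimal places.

0.7557

step 0: x0=(-0.2300, 1.1900) x1=(-0.5100, -0.7700) x2=(0.1200, -0.3600)
step 1: x0=(-0.2032, 1.2164) x1=(-0.5275, -0.8024) x2=(0.1324, -0.3467)
step 2: x0=(-0.1764, 1.2427) x1=(-0.5427, -0.8332) x2=(0.1438, -0.3339)
step 3: x0=(-0.1496, 1.2690) x1=(-0.5546, -0.8616) x2=(0.1538, -0.3222)
step 4: x0=(-0.1227, 1.2952) x1=(-0.5633, -0.8876) x2=(0.1625, -0.3114)
step 5: x0=(-0.0959, 1.3213) x1=(-0.5693, -0.9114) x2=(0.1700, -0.3015)
step 6: x0=(-0.0691, 1.3475) x1=(-0.5730, -0.9333) x2=(0.1765, -0.2924)
step 7: x0=(-0.0422, 1.3736) x1=(-0.5747, -0.9535) x2=(0.1821, -0.2839)
step 8: x0=(-0.0154, 1.3996) x1=(-0.5747, -0.9722) x2=(0.1870, -0.2761)
step 9: x0=(0.0115, 1.4256) x1=(-0.5732, -0.9895) x2=(0.1913, -0.2688)
step 10: x0=(0.0383, 1.4516) x1=(-0.5704, -1.0055) x2=(0.1950, -0.2621)
step 11: x0=(0.0652, 1.4776) x1=(-0.5663, -1.0203) x2=(0.1982, -0.2557)
step 12: x0=(0.0921, 1.5035) x1=(-0.5611, -1.0340) x2=(0.2009, -0.2499)
step 13: x0=(0.1189, 1.5294) x1=(-0.5550, -1.0467) x2=(0.2032, -0.2444)
step 14: x0=(0.1458, 1.5553) x1=(-0.5479, -1.0584) x2=(0.2051, -0.2394)
step 15: x0=(0.1726, 1.5811) x1=(-0.5399, -1.0692) x2=(0.2066, -0.2347)
step 16: x0=(0.1995, 1.6070) x1=(-0.5311, -1.0790) x2=(0.2078, -0.2304)
step 17: x0=(0.2264, 1.6328) x1=(-0.5214, -1.0879) x2=(0.2086, -0.2265)
step 18: x0=(0.2532, 1.6586) x1=(-0.5111, -1.0959) x2=(0.2091, -0.2229)
step 0 velocities: v0=(0.6700, 0.6600) v1=(-0.3900, -0.7800) v2=(0.2900, 0.3200)
step 0: KE=1.3185, PE=-0.5871, E=0.7314
step 18 velocities: v0=(0.6715, 0.6447) v1=(0.2689, -0.1884) v2=(0.0086, 0.0844)
step 18: KE=0.8769, PE=-0.1212, E=0.7557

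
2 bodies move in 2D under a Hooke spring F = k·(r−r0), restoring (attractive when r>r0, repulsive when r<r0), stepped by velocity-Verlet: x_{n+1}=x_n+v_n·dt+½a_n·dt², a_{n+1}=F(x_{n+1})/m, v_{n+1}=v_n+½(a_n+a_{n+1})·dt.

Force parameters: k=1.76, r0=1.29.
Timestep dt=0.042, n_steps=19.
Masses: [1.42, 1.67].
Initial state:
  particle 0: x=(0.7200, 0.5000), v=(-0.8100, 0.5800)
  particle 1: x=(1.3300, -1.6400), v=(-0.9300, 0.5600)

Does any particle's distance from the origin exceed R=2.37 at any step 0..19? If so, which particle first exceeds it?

no

step 0: x0=(0.7200, 0.5000) x1=(1.3300, -1.6400)
step 1: x0=(0.6863, 0.5234) x1=(1.2907, -1.6156)
step 2: x0=(0.6531, 0.5448) x1=(1.2509, -1.5896)
step 3: x0=(0.6204, 0.5643) x1=(1.2107, -1.5619)
step 4: x0=(0.5883, 0.5818) x1=(1.1700, -1.5326)
step 5: x0=(0.5568, 0.5974) x1=(1.1289, -1.5017)
step 6: x0=(0.5257, 0.6112) x1=(1.0873, -1.4691)
step 7: x0=(0.4951, 0.6231) x1=(1.0453, -1.4350)
step 8: x0=(0.4650, 0.6333) x1=(1.0029, -1.3995)
step 9: x0=(0.4354, 0.6417) x1=(0.9601, -1.3624)
step 10: x0=(0.4061, 0.6485) x1=(0.9170, -1.3239)
step 11: x0=(0.3773, 0.6537) x1=(0.8735, -1.2841)
step 12: x0=(0.3489, 0.6574) x1=(0.8297, -1.2430)
step 13: x0=(0.3209, 0.6597) x1=(0.7856, -1.2008)
step 14: x0=(0.2931, 0.6606) x1=(0.7411, -1.1573)
step 15: x0=(0.2657, 0.6604) x1=(0.6965, -1.1129)
step 16: x0=(0.2386, 0.6589) x1=(0.6516, -1.0674)
step 17: x0=(0.2117, 0.6565) x1=(0.6065, -1.0211)
step 18: x0=(0.1850, 0.6531) x1=(0.5612, -0.9740)
step 19: x0=(0.1585, 0.6489) x1=(0.5157, -0.9262)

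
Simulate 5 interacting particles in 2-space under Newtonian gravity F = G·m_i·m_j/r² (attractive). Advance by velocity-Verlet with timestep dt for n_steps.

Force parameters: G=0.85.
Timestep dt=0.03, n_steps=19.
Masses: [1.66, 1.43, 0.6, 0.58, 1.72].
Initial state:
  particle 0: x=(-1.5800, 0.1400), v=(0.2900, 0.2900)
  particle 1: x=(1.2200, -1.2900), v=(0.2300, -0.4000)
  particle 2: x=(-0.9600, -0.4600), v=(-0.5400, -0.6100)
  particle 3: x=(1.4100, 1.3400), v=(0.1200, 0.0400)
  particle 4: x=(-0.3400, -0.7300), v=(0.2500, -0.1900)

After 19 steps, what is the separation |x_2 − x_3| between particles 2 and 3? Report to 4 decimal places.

3.1014

step 0: x0=(-1.5800, 0.1400) x1=(1.2200, -1.2900) x2=(-0.9600, -0.4600) x3=(1.4100, 1.3400) x4=(-0.3400, -0.7300)
step 1: x0=(-1.5708, 0.1483) x1=(1.2266, -1.3018) x2=(-0.9754, -0.4783) x3=(1.4135, 1.3410) x4=(-0.3330, -0.7354)
step 2: x0=(-1.5605, 0.1558) x1=(1.2325, -1.3134) x2=(-0.9892, -0.4964) x3=(1.4166, 1.3417) x4=(-0.3269, -0.7402)
step 3: x0=(-1.5493, 0.1625) x1=(1.2378, -1.3246) x2=(-1.0013, -0.5142) x3=(1.4195, 1.3419) x4=(-0.3217, -0.7444)
step 4: x0=(-1.5371, 0.1683) x1=(1.2425, -1.3355) x2=(-1.0119, -0.5316) x3=(1.4222, 1.3419) x4=(-0.3174, -0.7482)
step 5: x0=(-1.5239, 0.1733) x1=(1.2466, -1.3461) x2=(-1.0209, -0.5484) x3=(1.4245, 1.3414) x4=(-0.3139, -0.7514)
step 6: x0=(-1.5098, 0.1774) x1=(1.2500, -1.3563) x2=(-1.0283, -0.5646) x3=(1.4266, 1.3406) x4=(-0.3113, -0.7542)
step 7: x0=(-1.4948, 0.1806) x1=(1.2528, -1.3663) x2=(-1.0341, -0.5800) x3=(1.4283, 1.3394) x4=(-0.3095, -0.7565)
step 8: x0=(-1.4789, 0.1829) x1=(1.2550, -1.3759) x2=(-1.0382, -0.5947) x3=(1.4298, 1.3379) x4=(-0.3085, -0.7583)
step 9: x0=(-1.4621, 0.1843) x1=(1.2566, -1.3852) x2=(-1.0405, -0.6086) x3=(1.4311, 1.3360) x4=(-0.3084, -0.7598)
step 10: x0=(-1.4445, 0.1848) x1=(1.2576, -1.3942) x2=(-1.0411, -0.6215) x3=(1.4320, 1.3337) x4=(-0.3092, -0.7608)
step 11: x0=(-1.4260, 0.1844) x1=(1.2579, -1.4029) x2=(-1.0398, -0.6336) x3=(1.4327, 1.3311) x4=(-0.3108, -0.7613)
step 12: x0=(-1.4067, 0.1831) x1=(1.2577, -1.4112) x2=(-1.0366, -0.6446) x3=(1.4330, 1.3281) x4=(-0.3133, -0.7615)
step 13: x0=(-1.3865, 0.1807) x1=(1.2568, -1.4192) x2=(-1.0314, -0.6547) x3=(1.4331, 1.3248) x4=(-0.3167, -0.7612)
step 14: x0=(-1.3655, 0.1774) x1=(1.2554, -1.4269) x2=(-1.0241, -0.6638) x3=(1.4329, 1.3211) x4=(-0.3211, -0.7604)
step 15: x0=(-1.3436, 0.1731) x1=(1.2533, -1.4343) x2=(-1.0146, -0.6718) x3=(1.4325, 1.3170) x4=(-0.3264, -0.7592)
step 16: x0=(-1.3208, 0.1678) x1=(1.2507, -1.4413) x2=(-1.0027, -0.6788) x3=(1.4317, 1.3126) x4=(-0.3329, -0.7576)
step 17: x0=(-1.2972, 0.1614) x1=(1.2474, -1.4480) x2=(-0.9883, -0.6847) x3=(1.4306, 1.3078) x4=(-0.3404, -0.7554)
step 18: x0=(-1.2727, 0.1539) x1=(1.2436, -1.4544) x2=(-0.9711, -0.6895) x3=(1.4293, 1.3027) x4=(-0.3492, -0.7527)
step 19: x0=(-1.2474, 0.1452) x1=(1.2391, -1.4604) x2=(-0.9509, -0.6932) x3=(1.4276, 1.2971) x4=(-0.3593, -0.7495)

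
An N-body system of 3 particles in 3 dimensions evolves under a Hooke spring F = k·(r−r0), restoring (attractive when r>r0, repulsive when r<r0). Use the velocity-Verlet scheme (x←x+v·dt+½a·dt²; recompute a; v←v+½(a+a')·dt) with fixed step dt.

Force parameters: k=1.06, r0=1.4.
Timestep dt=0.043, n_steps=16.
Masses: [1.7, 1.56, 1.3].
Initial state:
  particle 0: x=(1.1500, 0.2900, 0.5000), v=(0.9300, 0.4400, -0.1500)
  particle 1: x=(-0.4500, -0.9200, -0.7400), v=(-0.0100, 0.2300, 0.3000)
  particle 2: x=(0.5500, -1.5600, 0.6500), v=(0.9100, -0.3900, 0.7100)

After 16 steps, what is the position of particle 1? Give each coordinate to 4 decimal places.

(-0.2791, -0.7168, -0.3883)

step 0: x0=(1.1500, 0.2900, 0.5000) x1=(-0.4500, -0.9200, -0.7400) x2=(0.5500, -1.5600, 0.6500)
step 1: x0=(1.1895, 0.3083, 0.4933) x1=(-0.4499, -0.9099, -0.7266) x2=(0.5891, -1.5763, 0.6803)
step 2: x0=(1.2281, 0.3255, 0.4861) x1=(-0.4486, -0.8994, -0.7121) x2=(0.6280, -1.5914, 0.7099)
step 3: x0=(1.2656, 0.3413, 0.4783) x1=(-0.4460, -0.8884, -0.6965) x2=(0.6668, -1.6054, 0.7388)
step 4: x0=(1.3020, 0.3558, 0.4701) x1=(-0.4422, -0.8771, -0.6797) x2=(0.7054, -1.6182, 0.7671)
step 5: x0=(1.3374, 0.3690, 0.4615) x1=(-0.4370, -0.8654, -0.6619) x2=(0.7438, -1.6297, 0.7945)
step 6: x0=(1.3717, 0.3808, 0.4524) x1=(-0.4304, -0.8533, -0.6428) x2=(0.7820, -1.6397, 0.8211)
step 7: x0=(1.4049, 0.3912, 0.4429) x1=(-0.4223, -0.8409, -0.6226) x2=(0.8198, -1.6484, 0.8468)
step 8: x0=(1.4369, 0.4002, 0.4331) x1=(-0.4128, -0.8282, -0.6012) x2=(0.8574, -1.6556, 0.8715)
step 9: x0=(1.4678, 0.4077, 0.4230) x1=(-0.4017, -0.8151, -0.5786) x2=(0.8946, -1.6612, 0.8952)
step 10: x0=(1.4975, 0.4138, 0.4125) x1=(-0.3891, -0.8018, -0.5548) x2=(0.9315, -1.6653, 0.9180)
step 11: x0=(1.5261, 0.4183, 0.4018) x1=(-0.3748, -0.7882, -0.5299) x2=(0.9680, -1.6677, 0.9396)
step 12: x0=(1.5535, 0.4214, 0.3909) x1=(-0.3590, -0.7743, -0.5038) x2=(1.0040, -1.6686, 0.9602)
step 13: x0=(1.5797, 0.4230, 0.3797) x1=(-0.3415, -0.7602, -0.4766) x2=(1.0397, -1.6677, 0.9797)
step 14: x0=(1.6047, 0.4231, 0.3684) x1=(-0.3223, -0.7459, -0.4483) x2=(1.0749, -1.6652, 0.9980)
step 15: x0=(1.6286, 0.4217, 0.3570) x1=(-0.3015, -0.7314, -0.4188) x2=(1.1096, -1.6610, 1.0152)
step 16: x0=(1.6514, 0.4189, 0.3456) x1=(-0.2791, -0.7168, -0.3883) x2=(1.1438, -1.6551, 1.0311)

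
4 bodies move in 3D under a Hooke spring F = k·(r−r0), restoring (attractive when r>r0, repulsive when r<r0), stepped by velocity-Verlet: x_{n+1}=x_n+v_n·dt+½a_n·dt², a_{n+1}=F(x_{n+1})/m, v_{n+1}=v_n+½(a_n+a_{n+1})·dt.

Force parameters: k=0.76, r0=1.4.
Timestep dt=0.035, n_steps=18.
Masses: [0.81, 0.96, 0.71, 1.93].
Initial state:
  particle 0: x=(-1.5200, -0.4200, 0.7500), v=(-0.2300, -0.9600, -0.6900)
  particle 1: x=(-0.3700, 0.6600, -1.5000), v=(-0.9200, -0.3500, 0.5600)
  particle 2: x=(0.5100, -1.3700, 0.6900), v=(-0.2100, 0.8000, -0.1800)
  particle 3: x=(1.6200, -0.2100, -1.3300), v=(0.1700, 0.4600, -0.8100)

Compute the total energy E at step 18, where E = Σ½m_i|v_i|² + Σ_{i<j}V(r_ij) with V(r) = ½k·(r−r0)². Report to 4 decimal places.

step 0: x0=(-1.5200, -0.4200, 0.7500) x1=(-0.3700, 0.6600, -1.5000) x2=(0.5100, -1.3700, 0.6900) x3=(1.6200, -0.2100, -1.3300)
step 1: x0=(-1.5262, -0.4534, 0.7245) x1=(-0.4019, 0.6468, -1.4793) x2=(0.5022, -1.3407, 0.6823) x3=(1.6252, -0.1940, -1.3578)
step 2: x0=(-1.5285, -0.4864, 0.6962) x1=(-0.4331, 0.6317, -1.4563) x2=(0.4934, -1.3088, 0.6719) x3=(1.6288, -0.1782, -1.3846)
step 3: x0=(-1.5272, -0.5189, 0.6652) x1=(-0.4636, 0.6149, -1.4312) x2=(0.4837, -1.2745, 0.6587) x3=(1.6308, -0.1625, -1.4103)
step 4: x0=(-1.5222, -0.5509, 0.6315) x1=(-0.4934, 0.5962, -1.4041) x2=(0.4731, -1.2379, 0.6428) x3=(1.6313, -0.1471, -1.4349)
step 5: x0=(-1.5136, -0.5822, 0.5954) x1=(-0.5223, 0.5759, -1.3751) x2=(0.4617, -1.1991, 0.6243) x3=(1.6301, -0.1319, -1.4583)
step 6: x0=(-1.5015, -0.6129, 0.5567) x1=(-0.5504, 0.5539, -1.3442) x2=(0.4495, -1.1581, 0.6031) x3=(1.6273, -0.1170, -1.4807)
step 7: x0=(-1.4860, -0.6428, 0.5157) x1=(-0.5775, 0.5304, -1.3118) x2=(0.4366, -1.1152, 0.5794) x3=(1.6229, -0.1023, -1.5020)
step 8: x0=(-1.4672, -0.6719, 0.4724) x1=(-0.6038, 0.5054, -1.2778) x2=(0.4230, -1.0705, 0.5532) x3=(1.6169, -0.0879, -1.5222)
step 9: x0=(-1.4452, -0.7002, 0.4270) x1=(-0.6290, 0.4791, -1.2424) x2=(0.4089, -1.0240, 0.5246) x3=(1.6093, -0.0738, -1.5412)
step 10: x0=(-1.4201, -0.7277, 0.3794) x1=(-0.6532, 0.4514, -1.2057) x2=(0.3942, -0.9760, 0.4937) x3=(1.6000, -0.0600, -1.5592)
step 11: x0=(-1.3921, -0.7543, 0.3299) x1=(-0.6763, 0.4226, -1.1680) x2=(0.3791, -0.9266, 0.4606) x3=(1.5892, -0.0464, -1.5761)
step 12: x0=(-1.3613, -0.7801, 0.2786) x1=(-0.6983, 0.3927, -1.1293) x2=(0.3636, -0.8759, 0.4254) x3=(1.5768, -0.0332, -1.5918)
step 13: x0=(-1.3278, -0.8049, 0.2255) x1=(-0.7193, 0.3618, -1.0899) x2=(0.3478, -0.8240, 0.3882) x3=(1.5628, -0.0203, -1.6066)
step 14: x0=(-1.2919, -0.8289, 0.1708) x1=(-0.7391, 0.3301, -1.0498) x2=(0.3319, -0.7711, 0.3492) x3=(1.5473, -0.0077, -1.6202)
step 15: x0=(-1.2536, -0.8520, 0.1146) x1=(-0.7577, 0.2977, -1.0092) x2=(0.3159, -0.7174, 0.3084) x3=(1.5302, 0.0046, -1.6329)
step 16: x0=(-1.2131, -0.8744, 0.0571) x1=(-0.7753, 0.2646, -0.9684) x2=(0.2999, -0.6629, 0.2660) x3=(1.5117, 0.0165, -1.6445)
step 17: x0=(-1.1706, -0.8959, -0.0017) x1=(-0.7916, 0.2312, -0.9274) x2=(0.2840, -0.6077, 0.2222) x3=(1.4917, 0.0281, -1.6551)
step 18: x0=(-1.1262, -0.9167, -0.0617) x1=(-0.8069, 0.1973, -0.8864) x2=(0.2683, -0.5520, 0.1770) x3=(1.4703, 0.0394, -1.6648)
step 0 velocities: v0=(-0.2300, -0.9600, -0.6900) v1=(-0.9200, -0.3500, 0.5600) v2=(-0.2100, 0.8000, -0.1800) v3=(0.1700, 0.4600, -0.8100)
step 0: KE=2.3227, PE=4.9734, E=7.2961
step 18 velocities: v0=(1.2938, -0.5855, -1.7277) v1=(-0.4203, -0.9692, 1.1698) v2=(-0.4446, 1.5983, -1.3071) v3=(-0.6318, 0.3172, -0.2632)
step 18: KE=5.3509, PE=1.9428, E=7.2937

7.2937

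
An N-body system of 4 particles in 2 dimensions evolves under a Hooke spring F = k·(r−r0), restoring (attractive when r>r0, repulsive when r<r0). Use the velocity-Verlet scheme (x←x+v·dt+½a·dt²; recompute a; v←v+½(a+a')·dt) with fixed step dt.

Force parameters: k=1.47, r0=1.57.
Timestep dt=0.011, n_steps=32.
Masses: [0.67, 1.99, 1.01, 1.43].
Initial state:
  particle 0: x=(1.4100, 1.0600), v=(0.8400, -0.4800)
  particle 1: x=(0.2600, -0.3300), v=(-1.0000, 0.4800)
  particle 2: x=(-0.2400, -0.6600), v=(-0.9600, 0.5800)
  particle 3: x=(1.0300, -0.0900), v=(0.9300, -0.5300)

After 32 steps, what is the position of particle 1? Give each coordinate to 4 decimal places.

(-0.0701, -0.1322)

step 0: x0=(1.4100, 1.0600) x1=(0.2600, -0.3300) x2=(-0.2400, -0.6600) x3=(1.0300, -0.0900)
step 1: x0=(1.4192, 1.0547) x1=(0.2490, -0.3247) x2=(-0.2506, -0.6536) x3=(1.0403, -0.0958)
step 2: x0=(1.4282, 1.0492) x1=(0.2380, -0.3194) x2=(-0.2613, -0.6472) x3=(1.0507, -0.1017)
step 3: x0=(1.4370, 1.0437) x1=(0.2271, -0.3140) x2=(-0.2720, -0.6409) x3=(1.0611, -0.1075)
step 4: x0=(1.4456, 1.0380) x1=(0.2162, -0.3085) x2=(-0.2828, -0.6345) x3=(1.0717, -0.1134)
step 5: x0=(1.4541, 1.0322) x1=(0.2053, -0.3030) x2=(-0.2936, -0.6281) x3=(1.0823, -0.1193)
step 6: x0=(1.4624, 1.0263) x1=(0.1944, -0.2975) x2=(-0.3045, -0.6217) x3=(1.0930, -0.1252)
step 7: x0=(1.4706, 1.0203) x1=(0.1836, -0.2919) x2=(-0.3155, -0.6154) x3=(1.1038, -0.1311)
step 8: x0=(1.4785, 1.0141) x1=(0.1728, -0.2862) x2=(-0.3265, -0.6090) x3=(1.1147, -0.1371)
step 9: x0=(1.4862, 1.0079) x1=(0.1621, -0.2805) x2=(-0.3375, -0.6026) x3=(1.1256, -0.1431)
step 10: x0=(1.4938, 1.0016) x1=(0.1513, -0.2747) x2=(-0.3486, -0.5962) x3=(1.1366, -0.1491)
step 11: x0=(1.5011, 0.9951) x1=(0.1407, -0.2689) x2=(-0.3597, -0.5898) x3=(1.1477, -0.1551)
step 12: x0=(1.5083, 0.9885) x1=(0.1300, -0.2630) x2=(-0.3708, -0.5834) x3=(1.1588, -0.1612)
step 13: x0=(1.5152, 0.9818) x1=(0.1194, -0.2571) x2=(-0.3820, -0.5770) x3=(1.1699, -0.1673)
step 14: x0=(1.5219, 0.9751) x1=(0.1089, -0.2511) x2=(-0.3932, -0.5705) x3=(1.1811, -0.1735)
step 15: x0=(1.5284, 0.9682) x1=(0.0984, -0.2450) x2=(-0.4044, -0.5641) x3=(1.1924, -0.1797)
step 16: x0=(1.5347, 0.9612) x1=(0.0879, -0.2389) x2=(-0.4155, -0.5577) x3=(1.2037, -0.1860)
step 17: x0=(1.5408, 0.9541) x1=(0.0776, -0.2327) x2=(-0.4268, -0.5512) x3=(1.2150, -0.1923)
step 18: x0=(1.5466, 0.9469) x1=(0.0672, -0.2264) x2=(-0.4380, -0.5448) x3=(1.2263, -0.1986)
step 19: x0=(1.5522, 0.9396) x1=(0.0570, -0.2201) x2=(-0.4491, -0.5383) x3=(1.2377, -0.2050)
step 20: x0=(1.5576, 0.9322) x1=(0.0467, -0.2138) x2=(-0.4603, -0.5318) x3=(1.2491, -0.2114)
step 21: x0=(1.5627, 0.9247) x1=(0.0366, -0.2073) x2=(-0.4715, -0.5253) x3=(1.2605, -0.2179)
step 22: x0=(1.5676, 0.9171) x1=(0.0265, -0.2008) x2=(-0.4826, -0.5188) x3=(1.2719, -0.2244)
step 23: x0=(1.5722, 0.9094) x1=(0.0165, -0.1942) x2=(-0.4938, -0.5123) x3=(1.2833, -0.2310)
step 24: x0=(1.5766, 0.9016) x1=(0.0066, -0.1876) x2=(-0.5049, -0.5058) x3=(1.2947, -0.2377)
step 25: x0=(1.5807, 0.8937) x1=(-0.0033, -0.1809) x2=(-0.5159, -0.4993) x3=(1.3061, -0.2444)
step 26: x0=(1.5846, 0.8858) x1=(-0.0131, -0.1741) x2=(-0.5269, -0.4927) x3=(1.3175, -0.2511)
step 27: x0=(1.5882, 0.8777) x1=(-0.0228, -0.1673) x2=(-0.5379, -0.4862) x3=(1.3289, -0.2579)
step 28: x0=(1.5915, 0.8696) x1=(-0.0324, -0.1604) x2=(-0.5488, -0.4796) x3=(1.3402, -0.2648)
step 29: x0=(1.5945, 0.8614) x1=(-0.0420, -0.1535) x2=(-0.5597, -0.4731) x3=(1.3516, -0.2717)
step 30: x0=(1.5973, 0.8531) x1=(-0.0515, -0.1464) x2=(-0.5705, -0.4665) x3=(1.3628, -0.2787)
step 31: x0=(1.5998, 0.8448) x1=(-0.0608, -0.1394) x2=(-0.5812, -0.4599) x3=(1.3741, -0.2857)
step 32: x0=(1.6021, 0.8363) x1=(-0.0701, -0.1322) x2=(-0.5918, -0.4533) x3=(1.3853, -0.2928)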